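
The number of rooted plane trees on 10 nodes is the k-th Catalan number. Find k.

9

A rooted plane tree on 10 nodes has 9 edges, and such trees are counted by C_9.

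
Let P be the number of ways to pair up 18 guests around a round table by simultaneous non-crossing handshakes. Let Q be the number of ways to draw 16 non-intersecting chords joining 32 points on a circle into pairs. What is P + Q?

35362532

With 18 = 2·9 people, non-crossing handshake pairings are non-crossing perfect matchings on a circle, counted by C_9. So P = C_9 = 4862.
Non-crossing perfect matchings of 2n points on a circle are counted by C_n; with 32 points, n = 16. So Q = C_16 = 35357670.
P + Q = 4862 + 35357670 = 35362532.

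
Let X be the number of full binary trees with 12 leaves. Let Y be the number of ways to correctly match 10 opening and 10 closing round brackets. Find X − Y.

Full binary trees with 12 leaves have 12−1 = 11 internal nodes, so there are C_11 of them. So X = C_11 = 58786.
Balanced strings of n pairs of brackets are counted by C_n; here n = 10. So Y = C_10 = 16796.
X − Y = 58786 − 16796 = 41990.

41990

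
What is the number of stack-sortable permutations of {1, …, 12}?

208012

By Knuth's characterisation, the stack-sortable permutations of length 12 are the 231-avoiders, numbering C_12.
C_12 = 208012.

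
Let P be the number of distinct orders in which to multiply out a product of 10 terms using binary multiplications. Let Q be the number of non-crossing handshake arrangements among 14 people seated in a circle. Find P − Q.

Ways to associate a product of 10 factors correspond to binary trees on 10 leaves, so the count is C_9. So P = C_9 = 4862.
With 14 = 2·7 people, non-crossing handshake pairings are non-crossing perfect matchings on a circle, counted by C_7. So Q = C_7 = 429.
P − Q = 4862 − 429 = 4433.

4433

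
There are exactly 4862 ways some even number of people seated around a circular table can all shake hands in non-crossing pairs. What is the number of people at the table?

Non-crossing handshake pairings of 2n people are counted by C_n, and C_9 = 4862.
So n = 9, and there are 2n = 18 people.

18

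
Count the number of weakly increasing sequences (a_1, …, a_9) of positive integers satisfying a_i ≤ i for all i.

4862

Such sub-staircase sequences of length n are counted by C_n; here n = 9.
C_9 = C(18,9)/10 = 48620/10 = 4862.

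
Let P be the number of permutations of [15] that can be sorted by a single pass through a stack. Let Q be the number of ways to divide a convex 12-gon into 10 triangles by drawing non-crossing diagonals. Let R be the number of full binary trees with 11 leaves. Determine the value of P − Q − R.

9661253

By Knuth's characterisation, the stack-sortable permutations of length 15 are the 231-avoiders, numbering C_15. So P = C_15 = 9694845.
Triangulations of a convex m-gon are counted by C_{m−2}; with m = 12 this is C_10. So Q = C_10 = 16796.
A full binary tree with L leaves has L−1 internal nodes and is counted by C_{L−1}; L = 11 gives C_10. So R = C_10 = 16796.
P − Q − R = 9694845 − 16796 − 16796 = 9661253.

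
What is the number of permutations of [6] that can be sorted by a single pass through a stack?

Stack-sortable permutations are exactly the 231-avoiding ones, counted by C_n; here n = 6.
C_6 = 132.

132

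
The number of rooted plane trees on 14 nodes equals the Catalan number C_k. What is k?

13

A rooted plane tree on 14 nodes has 13 edges, and such trees are counted by C_13.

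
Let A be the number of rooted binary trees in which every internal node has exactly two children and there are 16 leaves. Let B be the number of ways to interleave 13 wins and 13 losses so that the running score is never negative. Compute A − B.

8951945

Full binary trees with 16 leaves have 16−1 = 15 internal nodes, so there are C_15 of them. So A = C_15 = 9694845.
Reading a vote for the leader as '(' and for the other as ')' turns such a sequence into a balanced string of 13 pairs, so the count is C_13. So B = C_13 = 742900.
A − B = 9694845 − 742900 = 8951945.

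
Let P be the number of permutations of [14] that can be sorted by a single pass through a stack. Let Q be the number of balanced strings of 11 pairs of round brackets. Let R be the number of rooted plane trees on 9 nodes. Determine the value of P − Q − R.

By Knuth's characterisation, the stack-sortable permutations of length 14 are the 231-avoiders, numbering C_14. So P = C_14 = 2674440.
With 11 pairs the number of balanced bracket strings is the Catalan number C_11. So Q = C_11 = 58786.
Rooted ordered (plane) trees on m nodes have m−1 edges and are counted by C_{m−1}; m = 9 gives C_8. So R = C_8 = 1430.
P − Q − R = 2674440 − 58786 − 1430 = 2614224.

2614224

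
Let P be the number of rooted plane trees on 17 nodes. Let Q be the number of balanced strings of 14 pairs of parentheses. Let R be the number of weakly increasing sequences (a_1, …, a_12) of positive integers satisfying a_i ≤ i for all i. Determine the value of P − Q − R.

32475218

A rooted plane tree on 17 nodes has 16 edges, and such trees are counted by C_16. So P = C_16 = 35357670.
Balanced strings of n pairs of brackets are counted by C_n; here n = 14. So Q = C_14 = 2674440.
Weakly increasing sequences with a_i ≤ i biject with Dyck paths of semilength 12, so there are C_12. So R = C_12 = 208012.
P − Q − R = 35357670 − 2674440 − 208012 = 32475218.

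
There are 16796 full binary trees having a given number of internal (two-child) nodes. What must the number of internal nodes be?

10

Full binary trees with n internal nodes are counted by C_n. Since C_10 = 16796, the index is 10.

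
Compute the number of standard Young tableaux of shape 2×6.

Standard Young tableaux of shape 2×n are counted by C_n; here n = 6.
C_6 = C_5 · 2(2·5+1)/(5+2) = 42 · 22/7 = 132.

132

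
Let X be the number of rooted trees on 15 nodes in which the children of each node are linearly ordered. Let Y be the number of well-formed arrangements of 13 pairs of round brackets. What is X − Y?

Rooted ordered (plane) trees on m nodes have m−1 edges and are counted by C_{m−1}; m = 15 gives C_14. So X = C_14 = 2674440.
With 13 pairs the number of balanced bracket strings is the Catalan number C_13. So Y = C_13 = 742900.
X − Y = 2674440 − 742900 = 1931540.

1931540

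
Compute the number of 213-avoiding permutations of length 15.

Permutations of [n] avoiding any single length-3 pattern are counted by C_n; here n = 15.
C_15 = 9694845.

9694845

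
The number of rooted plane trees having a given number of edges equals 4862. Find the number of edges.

Rooted ordered trees with n edges are counted by C_n; 4862 = C_9.

9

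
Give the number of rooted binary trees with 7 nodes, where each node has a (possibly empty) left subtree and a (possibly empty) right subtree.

429

There are C_n binary search tree shapes on n keys; with n = 7 that is C_7.
C_7 = C(14,7)/8 = 3432/8 = 429.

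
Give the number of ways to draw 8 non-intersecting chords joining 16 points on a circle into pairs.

Pairing 16 circle points by 8 non-crossing chords gives C_8 matchings.
C_8 = C(16,8)/9 = 12870/9 = 1430.

1430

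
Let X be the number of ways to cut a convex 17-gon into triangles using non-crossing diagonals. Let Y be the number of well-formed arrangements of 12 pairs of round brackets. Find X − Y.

9486833

The number of triangulations of a 17-gon is the Catalan number C_15 (index = sides − 2). So X = C_15 = 9694845.
With 12 pairs the number of balanced bracket strings is the Catalan number C_12. So Y = C_12 = 208012.
X − Y = 9694845 − 208012 = 9486833.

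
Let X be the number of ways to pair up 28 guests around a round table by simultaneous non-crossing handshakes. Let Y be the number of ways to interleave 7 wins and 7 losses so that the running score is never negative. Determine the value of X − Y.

Non-crossing handshake pairings of 2n people are counted by C_n; 28 people gives n = 14. So X = C_14 = 2674440.
Ballot sequences with n votes each where one side never trails are Dyck words, counted by C_n; here n = 7. So Y = C_7 = 429.
X − Y = 2674440 − 429 = 2674011.

2674011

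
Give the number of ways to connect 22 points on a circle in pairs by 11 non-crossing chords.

Non-crossing perfect matchings of 2n points on a circle are counted by C_n; with 22 points, n = 11.
C_11 = C(22,11)/12 = 705432/12 = 58786.

58786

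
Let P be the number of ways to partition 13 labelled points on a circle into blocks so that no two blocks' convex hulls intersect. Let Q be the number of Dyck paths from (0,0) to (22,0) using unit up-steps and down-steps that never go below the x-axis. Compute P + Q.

801686

Non-crossing partitions of an n-element set are counted by C_n; here n = 13. So P = C_13 = 742900.
A Dyck path with 11 up-steps and 11 down-steps has semilength 11, so there are C_11 of them. So Q = C_11 = 58786.
P + Q = 742900 + 58786 = 801686.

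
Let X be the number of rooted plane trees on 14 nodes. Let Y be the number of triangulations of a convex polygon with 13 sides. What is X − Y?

684114

A rooted plane tree on 14 nodes has 13 edges, and such trees are counted by C_13. So X = C_13 = 742900.
Triangulations of a convex m-gon are counted by C_{m−2}; with m = 13 this is C_11. So Y = C_11 = 58786.
X − Y = 742900 − 58786 = 684114.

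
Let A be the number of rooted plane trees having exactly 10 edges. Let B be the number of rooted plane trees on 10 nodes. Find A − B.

11934

Rooted ordered trees with n edges are counted by C_n; here n = 10. So A = C_10 = 16796.
A rooted plane tree on 10 nodes has 9 edges, and such trees are counted by C_9. So B = C_9 = 4862.
A − B = 16796 − 4862 = 11934.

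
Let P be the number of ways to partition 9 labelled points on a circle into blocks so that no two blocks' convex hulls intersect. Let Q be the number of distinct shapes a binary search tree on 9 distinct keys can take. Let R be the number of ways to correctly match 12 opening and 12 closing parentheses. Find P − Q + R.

208012

Non-crossing partitions of an n-element set are counted by C_n; here n = 9. So P = C_9 = 4862.
Binary trees (left/right distinguished) on n nodes are counted by C_n; here n = 9. So Q = C_9 = 4862.
Balanced strings of n pairs of brackets are counted by C_n; here n = 12. So R = C_12 = 208012.
P − Q + R = 4862 − 4862 + 208012 = 208012.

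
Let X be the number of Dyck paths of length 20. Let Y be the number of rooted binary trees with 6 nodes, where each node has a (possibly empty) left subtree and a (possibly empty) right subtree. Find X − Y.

A Dyck path with 10 up-steps and 10 down-steps has semilength 10, so there are C_10 of them. So X = C_10 = 16796.
Rooted binary trees with 6 nodes (each child slot possibly empty) number C_6. So Y = C_6 = 132.
X − Y = 16796 − 132 = 16664.

16664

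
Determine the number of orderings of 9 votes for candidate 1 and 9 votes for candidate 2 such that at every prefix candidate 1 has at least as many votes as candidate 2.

4862

Reading a vote for the leader as '(' and for the other as ')' turns such a sequence into a balanced string of 9 pairs, so the count is C_9.
C_9 = C_8 · 2(2·8+1)/(8+2) = 1430 · 34/10 = 4862.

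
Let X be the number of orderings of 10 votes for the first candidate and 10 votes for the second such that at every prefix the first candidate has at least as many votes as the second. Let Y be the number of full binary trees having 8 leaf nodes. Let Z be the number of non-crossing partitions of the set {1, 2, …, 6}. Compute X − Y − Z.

16235

Ballot sequences with n votes each where one side never trails are Dyck words, counted by C_n; here n = 10. So X = C_10 = 16796.
A full binary tree with L leaves has L−1 internal nodes and is counted by C_{L−1}; L = 8 gives C_7. So Y = C_7 = 429.
The non-crossing partitions of [6] form a lattice of size C_6. So Z = C_6 = 132.
X − Y − Z = 16796 − 429 − 132 = 16235.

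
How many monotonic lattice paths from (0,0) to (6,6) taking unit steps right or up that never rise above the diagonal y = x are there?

Monotone paths in an n×n grid that stay weakly below the diagonal are counted by C_n; here n = 6.
C_6 = C(12,6)/7 = 924/7 = 132.

132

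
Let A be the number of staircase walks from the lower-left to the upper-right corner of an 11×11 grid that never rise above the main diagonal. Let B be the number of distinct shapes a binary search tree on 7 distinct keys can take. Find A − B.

58357

Monotone paths in an n×n grid that stay weakly below the diagonal are counted by C_n; here n = 11. So A = C_11 = 58786.
Rooted binary trees with 7 nodes (each child slot possibly empty) number C_7. So B = C_7 = 429.
A − B = 58786 − 429 = 58357.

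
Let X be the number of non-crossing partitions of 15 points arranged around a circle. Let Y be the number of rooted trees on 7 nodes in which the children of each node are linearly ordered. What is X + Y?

9694977

The non-crossing partitions of [15] form a lattice of size C_15. So X = C_15 = 9694845.
A rooted plane tree on 7 nodes has 6 edges, and such trees are counted by C_6. So Y = C_6 = 132.
X + Y = 9694845 + 132 = 9694977.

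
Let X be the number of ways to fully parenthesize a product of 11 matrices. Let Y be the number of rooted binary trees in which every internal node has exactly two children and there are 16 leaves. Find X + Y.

9711641

Parenthesizations of m factors correspond to full binary trees with m leaves, counted by C_{m−1}; m = 11 gives C_10. So X = C_10 = 16796.
A full binary tree with L leaves has L−1 internal nodes and is counted by C_{L−1}; L = 16 gives C_15. So Y = C_15 = 9694845.
X + Y = 16796 + 9694845 = 9711641.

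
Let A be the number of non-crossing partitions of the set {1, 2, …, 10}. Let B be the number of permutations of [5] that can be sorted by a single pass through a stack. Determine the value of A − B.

Non-crossing partitions of an n-element set are counted by C_n; here n = 10. So A = C_10 = 16796.
By Knuth's characterisation, the stack-sortable permutations of length 5 are the 231-avoiders, numbering C_5. So B = C_5 = 42.
A − B = 16796 − 42 = 16754.

16754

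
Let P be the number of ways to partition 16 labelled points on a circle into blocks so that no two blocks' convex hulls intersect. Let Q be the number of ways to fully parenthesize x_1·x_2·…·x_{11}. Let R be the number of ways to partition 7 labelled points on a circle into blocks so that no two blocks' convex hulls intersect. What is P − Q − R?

35340445

Non-crossing partitions of an n-element set are counted by C_n; here n = 16. So P = C_16 = 35357670.
Bracketing 11 factors into binary products is counted by C_{11−1} = C_10. So Q = C_10 = 16796.
Non-crossing partitions of an n-element set are counted by C_n; here n = 7. So R = C_7 = 429.
P − Q − R = 35357670 − 16796 − 429 = 35340445.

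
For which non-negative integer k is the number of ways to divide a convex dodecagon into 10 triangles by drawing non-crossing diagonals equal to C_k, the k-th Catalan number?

10

A convex 12-gon is triangulated into 10 triangles, and the number of such triangulations is the Catalan number C_{12−2} = C_10.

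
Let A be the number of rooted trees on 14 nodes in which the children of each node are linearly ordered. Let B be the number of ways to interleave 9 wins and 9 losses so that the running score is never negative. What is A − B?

738038

Rooted ordered (plane) trees on m nodes have m−1 edges and are counted by C_{m−1}; m = 14 gives C_13. So A = C_13 = 742900.
Reading a vote for the leader as '(' and for the other as ')' turns such a sequence into a balanced string of 9 pairs, so the count is C_9. So B = C_9 = 4862.
A − B = 742900 − 4862 = 738038.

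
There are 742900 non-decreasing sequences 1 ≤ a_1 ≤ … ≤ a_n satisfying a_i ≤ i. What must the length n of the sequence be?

Such sub-staircase sequences of length n are counted by C_n. Since C_13 = 742900, the index is 13.

13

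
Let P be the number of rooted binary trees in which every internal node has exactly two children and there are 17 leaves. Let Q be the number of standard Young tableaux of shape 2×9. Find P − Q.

35352808

Full binary trees with 17 leaves have 17−1 = 16 internal nodes, so there are C_16 of them. So P = C_16 = 35357670.
Standard Young tableaux of shape 2×n are counted by C_n; here n = 9. So Q = C_9 = 4862.
P − Q = 35357670 − 4862 = 35352808.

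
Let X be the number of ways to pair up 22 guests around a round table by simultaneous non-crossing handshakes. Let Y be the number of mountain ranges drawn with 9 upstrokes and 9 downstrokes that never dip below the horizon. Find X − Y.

53924

With 22 = 2·11 people, non-crossing handshake pairings are non-crossing perfect matchings on a circle, counted by C_11. So X = C_11 = 58786.
Paths of 9 up- and 9 down-steps that never dip below the axis are Dyck paths; their count is C_9. So Y = C_9 = 4862.
X − Y = 58786 − 4862 = 53924.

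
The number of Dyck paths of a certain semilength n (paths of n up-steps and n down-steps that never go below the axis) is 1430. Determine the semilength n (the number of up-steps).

Dyck paths of semilength n are counted by C_n; 1430 = C_8.

8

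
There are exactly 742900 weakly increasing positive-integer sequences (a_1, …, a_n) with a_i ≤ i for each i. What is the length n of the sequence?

Such sub-staircase sequences of length n are counted by C_n, and C_13 = 742900.

13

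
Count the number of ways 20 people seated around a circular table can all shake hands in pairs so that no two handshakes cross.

16796

With 20 = 2·10 people, non-crossing handshake pairings are non-crossing perfect matchings on a circle, counted by C_10.
C_10 = 16796.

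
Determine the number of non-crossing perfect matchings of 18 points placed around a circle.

Non-crossing perfect matchings of 2n points on a circle are counted by C_n; with 18 points, n = 9.
C_9 = C_8 · 2(2·8+1)/(8+2) = 1430 · 34/10 = 4862.

4862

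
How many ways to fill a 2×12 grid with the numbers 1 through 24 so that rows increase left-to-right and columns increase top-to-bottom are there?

By the hook-length formula (or a Dyck-path bijection), SYT of shape 2×12 number C_12.
C_12 = C_11 · 2(2·11+1)/(11+2) = 58786 · 46/13 = 208012.

208012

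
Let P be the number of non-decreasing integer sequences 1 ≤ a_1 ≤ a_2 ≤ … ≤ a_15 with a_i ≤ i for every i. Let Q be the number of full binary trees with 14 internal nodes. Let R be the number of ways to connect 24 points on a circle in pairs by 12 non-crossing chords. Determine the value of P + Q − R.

12161273

Weakly increasing sequences with a_i ≤ i biject with Dyck paths of semilength 15, so there are C_15. So P = C_15 = 9694845.
Full binary trees with n internal nodes are counted by C_n; here n = 14. So Q = C_14 = 2674440.
Non-crossing perfect matchings of 2n points on a circle are counted by C_n; with 24 points, n = 12. So R = C_12 = 208012.
P + Q − R = 9694845 + 2674440 − 208012 = 12161273.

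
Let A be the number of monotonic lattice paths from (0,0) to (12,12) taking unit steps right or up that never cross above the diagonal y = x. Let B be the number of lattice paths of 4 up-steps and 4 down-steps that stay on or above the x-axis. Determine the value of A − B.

Monotone paths in an n×n grid that stay weakly below the diagonal are counted by C_n; here n = 12. So A = C_12 = 208012.
Paths of 4 up- and 4 down-steps that never dip below the axis are Dyck paths; their count is C_4. So B = C_4 = 14.
A − B = 208012 − 14 = 207998.

207998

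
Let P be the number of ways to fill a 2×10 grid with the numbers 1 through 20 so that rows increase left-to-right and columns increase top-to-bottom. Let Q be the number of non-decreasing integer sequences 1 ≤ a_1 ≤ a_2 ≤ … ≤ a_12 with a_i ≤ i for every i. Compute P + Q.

By the hook-length formula (or a Dyck-path bijection), SYT of shape 2×10 number C_10. So P = C_10 = 16796.
Weakly increasing sequences with a_i ≤ i biject with Dyck paths of semilength 12, so there are C_12. So Q = C_12 = 208012.
P + Q = 16796 + 208012 = 224808.

224808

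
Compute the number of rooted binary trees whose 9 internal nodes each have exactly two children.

Full binary trees with n internal nodes are counted by C_n; here n = 9.
C_9 = 4862.

4862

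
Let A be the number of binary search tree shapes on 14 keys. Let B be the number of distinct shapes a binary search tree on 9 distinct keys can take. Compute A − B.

2669578

Binary trees (left/right distinguished) on n nodes are counted by C_n; here n = 14. So A = C_14 = 2674440.
Binary trees (left/right distinguished) on n nodes are counted by C_n; here n = 9. So B = C_9 = 4862.
A − B = 2674440 − 4862 = 2669578.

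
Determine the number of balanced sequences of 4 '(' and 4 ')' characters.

14

With 4 pairs the number of balanced bracket strings is the Catalan number C_4.
C_4 = 14.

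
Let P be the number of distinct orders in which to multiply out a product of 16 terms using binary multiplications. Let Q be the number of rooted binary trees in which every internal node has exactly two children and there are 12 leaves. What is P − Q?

Bracketing 16 factors into binary products is counted by C_{16−1} = C_15. So P = C_15 = 9694845.
Full binary trees with 12 leaves have 12−1 = 11 internal nodes, so there are C_11 of them. So Q = C_11 = 58786.
P − Q = 9694845 − 58786 = 9636059.

9636059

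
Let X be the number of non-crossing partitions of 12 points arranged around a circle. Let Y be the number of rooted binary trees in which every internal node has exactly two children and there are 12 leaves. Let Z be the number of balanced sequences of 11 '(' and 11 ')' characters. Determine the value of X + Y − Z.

The non-crossing partitions of [12] form a lattice of size C_12. So X = C_12 = 208012.
A full binary tree with L leaves has L−1 internal nodes and is counted by C_{L−1}; L = 12 gives C_11. So Y = C_11 = 58786.
Balanced strings of n pairs of brackets are counted by C_n; here n = 11. So Z = C_11 = 58786.
X + Y − Z = 208012 + 58786 − 58786 = 208012.

208012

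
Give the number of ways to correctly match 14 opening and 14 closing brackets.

With 14 pairs the number of balanced bracket strings is the Catalan number C_14.
C_14 = C(28,14)/15 = 40116600/15 = 2674440.

2674440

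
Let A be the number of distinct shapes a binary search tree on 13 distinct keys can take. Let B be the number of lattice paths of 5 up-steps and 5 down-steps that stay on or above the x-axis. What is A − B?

742858

Binary trees (left/right distinguished) on n nodes are counted by C_n; here n = 13. So A = C_13 = 742900.
A Dyck path with 5 up-steps and 5 down-steps has semilength 5, so there are C_5 of them. So B = C_5 = 42.
A − B = 742900 − 42 = 742858.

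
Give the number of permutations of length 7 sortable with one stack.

By Knuth's characterisation, the stack-sortable permutations of length 7 are the 231-avoiders, numbering C_7.
C_7 = C(14,7)/8 = 3432/8 = 429.

429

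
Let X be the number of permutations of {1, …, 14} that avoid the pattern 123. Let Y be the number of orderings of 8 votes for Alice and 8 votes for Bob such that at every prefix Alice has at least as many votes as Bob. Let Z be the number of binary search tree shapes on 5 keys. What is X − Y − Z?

2672968

For any fixed pattern of length 3, the pattern-avoiding permutations of [14] number C_14. So X = C_14 = 2674440.
Ballot sequences with n votes each where one side never trails are Dyck words, counted by C_n; here n = 8. So Y = C_8 = 1430.
Binary trees (left/right distinguished) on n nodes are counted by C_n; here n = 5. So Z = C_5 = 42.
X − Y − Z = 2674440 − 1430 − 42 = 2672968.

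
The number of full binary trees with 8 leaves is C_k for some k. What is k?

Full binary trees with 8 leaves have 8−1 = 7 internal nodes, so there are C_7 of them.

7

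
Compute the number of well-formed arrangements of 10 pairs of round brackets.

A balanced arrangement of 10 bracket pairs is a Dyck word of semilength 10, so the count is C_10.
C_10 = C(20,10)/11 = 184756/11 = 16796.

16796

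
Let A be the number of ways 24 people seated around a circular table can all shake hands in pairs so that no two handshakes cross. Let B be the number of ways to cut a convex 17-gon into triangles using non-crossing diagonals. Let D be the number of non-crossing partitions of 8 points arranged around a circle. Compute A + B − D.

Non-crossing handshake pairings of 2n people are counted by C_n; 24 people gives n = 12. So A = C_12 = 208012.
The number of triangulations of a 17-gon is the Catalan number C_15 (index = sides − 2). So B = C_15 = 9694845.
Non-crossing partitions of an n-element set are counted by C_n; here n = 8. So D = C_8 = 1430.
A + B − D = 208012 + 9694845 − 1430 = 9901427.

9901427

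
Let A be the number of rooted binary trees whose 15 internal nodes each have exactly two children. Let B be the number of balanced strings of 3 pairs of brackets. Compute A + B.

Full binary trees with n internal nodes are counted by C_n; here n = 15. So A = C_15 = 9694845.
With 3 pairs the number of balanced bracket strings is the Catalan number C_3. So B = C_3 = 5.
A + B = 9694845 + 5 = 9694850.

9694850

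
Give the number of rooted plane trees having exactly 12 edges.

A rooted plane tree with 12 edges has 13 nodes, and the count is C_12.
C_12 = C_11 · 2(2·11+1)/(11+2) = 58786 · 46/13 = 208012.

208012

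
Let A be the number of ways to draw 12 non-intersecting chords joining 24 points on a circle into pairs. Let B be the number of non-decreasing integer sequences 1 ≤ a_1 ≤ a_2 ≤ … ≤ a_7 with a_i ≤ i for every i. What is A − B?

207583

Non-crossing perfect matchings of 2n points on a circle are counted by C_n; with 24 points, n = 12. So A = C_12 = 208012.
Weakly increasing sequences with a_i ≤ i biject with Dyck paths of semilength 7, so there are C_7. So B = C_7 = 429.
A − B = 208012 − 429 = 207583.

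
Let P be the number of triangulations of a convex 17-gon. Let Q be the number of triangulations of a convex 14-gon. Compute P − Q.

The number of triangulations of a 17-gon is the Catalan number C_15 (index = sides − 2). So P = C_15 = 9694845.
Triangulations of a convex m-gon are counted by C_{m−2}; with m = 14 this is C_12. So Q = C_12 = 208012.
P − Q = 9694845 − 208012 = 9486833.

9486833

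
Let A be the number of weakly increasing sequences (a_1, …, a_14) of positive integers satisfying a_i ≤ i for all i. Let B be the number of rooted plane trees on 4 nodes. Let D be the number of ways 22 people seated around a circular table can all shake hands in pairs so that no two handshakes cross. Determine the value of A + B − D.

2615659

Weakly increasing sequences with a_i ≤ i biject with Dyck paths of semilength 14, so there are C_14. So A = C_14 = 2674440.
A rooted plane tree on 4 nodes has 3 edges, and such trees are counted by C_3. So B = C_3 = 5.
Non-crossing handshake pairings of 2n people are counted by C_n; 22 people gives n = 11. So D = C_11 = 58786.
A + B − D = 2674440 + 5 − 58786 = 2615659.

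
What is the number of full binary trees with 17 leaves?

35357670

A full binary tree with L leaves has L−1 internal nodes and is counted by C_{L−1}; L = 17 gives C_16.
C_16 = C(32,16)/17 = 601080390/17 = 35357670.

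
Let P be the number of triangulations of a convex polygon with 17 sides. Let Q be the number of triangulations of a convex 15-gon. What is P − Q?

8951945

The number of triangulations of a 17-gon is the Catalan number C_15 (index = sides − 2). So P = C_15 = 9694845.
The number of triangulations of a 15-gon is the Catalan number C_13 (index = sides − 2). So Q = C_13 = 742900.
P − Q = 9694845 − 742900 = 8951945.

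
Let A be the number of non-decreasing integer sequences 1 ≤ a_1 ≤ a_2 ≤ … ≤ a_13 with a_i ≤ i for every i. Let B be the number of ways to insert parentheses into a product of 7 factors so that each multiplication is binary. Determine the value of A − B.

Weakly increasing sequences with a_i ≤ i biject with Dyck paths of semilength 13, so there are C_13. So A = C_13 = 742900.
Parenthesizations of m factors correspond to full binary trees with m leaves, counted by C_{m−1}; m = 7 gives C_6. So B = C_6 = 132.
A − B = 742900 − 132 = 742768.

742768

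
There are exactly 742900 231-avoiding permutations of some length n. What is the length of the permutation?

13

Permutations of [n] avoiding a fixed length-3 pattern are counted by C_n, and C_13 = 742900.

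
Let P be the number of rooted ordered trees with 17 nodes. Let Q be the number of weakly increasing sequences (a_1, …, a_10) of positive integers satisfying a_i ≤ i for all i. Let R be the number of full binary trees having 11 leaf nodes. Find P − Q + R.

35357670

Rooted ordered (plane) trees on m nodes have m−1 edges and are counted by C_{m−1}; m = 17 gives C_16. So P = C_16 = 35357670.
Weakly increasing sequences with a_i ≤ i biject with Dyck paths of semilength 10, so there are C_10. So Q = C_10 = 16796.
A full binary tree with L leaves has L−1 internal nodes and is counted by C_{L−1}; L = 11 gives C_10. So R = C_10 = 16796.
P − Q + R = 35357670 − 16796 + 16796 = 35357670.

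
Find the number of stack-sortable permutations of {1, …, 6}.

By Knuth's characterisation, the stack-sortable permutations of length 6 are the 231-avoiders, numbering C_6.
C_6 = C(12,6)/7 = 924/7 = 132.

132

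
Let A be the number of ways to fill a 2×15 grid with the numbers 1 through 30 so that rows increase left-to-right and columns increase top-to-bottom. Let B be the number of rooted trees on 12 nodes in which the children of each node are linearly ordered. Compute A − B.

9636059

By the hook-length formula (or a Dyck-path bijection), SYT of shape 2×15 number C_15. So A = C_15 = 9694845.
A rooted plane tree on 12 nodes has 11 edges, and such trees are counted by C_11. So B = C_11 = 58786.
A − B = 9694845 − 58786 = 9636059.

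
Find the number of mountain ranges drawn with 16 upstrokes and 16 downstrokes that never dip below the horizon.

Dyck paths of semilength n (length 2n) are counted by C_n; here n = 16.
C_16 = C(32,16)/17 = 601080390/17 = 35357670.

35357670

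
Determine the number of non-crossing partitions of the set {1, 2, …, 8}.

The non-crossing partitions of [8] form a lattice of size C_8.
C_8 = C_7 · 2(2·7+1)/(7+2) = 429 · 30/9 = 1430.

1430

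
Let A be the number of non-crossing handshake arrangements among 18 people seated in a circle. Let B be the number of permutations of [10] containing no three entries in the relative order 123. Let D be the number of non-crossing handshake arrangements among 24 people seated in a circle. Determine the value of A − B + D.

196078

Non-crossing handshake pairings of 2n people are counted by C_n; 18 people gives n = 9. So A = C_9 = 4862.
Permutations of [n] avoiding any single length-3 pattern are counted by C_n; here n = 10. So B = C_10 = 16796.
Non-crossing handshake pairings of 2n people are counted by C_n; 24 people gives n = 12. So D = C_12 = 208012.
A − B + D = 4862 − 16796 + 208012 = 196078.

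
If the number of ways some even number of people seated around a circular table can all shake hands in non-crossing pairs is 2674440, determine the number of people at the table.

28

Non-crossing handshake pairings of 2n people are counted by C_n. Since C_14 = 2674440, the index is 14.
So n = 14, and there are 2n = 28 people.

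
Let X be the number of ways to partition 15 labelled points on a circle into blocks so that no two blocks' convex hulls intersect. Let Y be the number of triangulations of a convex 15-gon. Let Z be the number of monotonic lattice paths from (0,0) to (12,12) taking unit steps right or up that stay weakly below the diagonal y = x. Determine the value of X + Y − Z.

Non-crossing partitions of an n-element set are counted by C_n; here n = 15. So X = C_15 = 9694845.
A convex 15-gon is triangulated into 13 triangles, and the number of such triangulations is the Catalan number C_{15−2} = C_13. So Y = C_13 = 742900.
Monotone paths in an n×n grid that stay weakly below the diagonal are counted by C_n; here n = 12. So Z = C_12 = 208012.
X + Y − Z = 9694845 + 742900 − 208012 = 10229733.

10229733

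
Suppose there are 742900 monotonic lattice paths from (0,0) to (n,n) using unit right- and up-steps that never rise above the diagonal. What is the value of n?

13

Such diagonal-avoiding paths in an n×n grid are counted by C_n. Since C_13 = 742900, the index is 13.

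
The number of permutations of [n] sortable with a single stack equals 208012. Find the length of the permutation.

12

Stack-sortable permutations of [n] are counted by C_n, and C_12 = 208012.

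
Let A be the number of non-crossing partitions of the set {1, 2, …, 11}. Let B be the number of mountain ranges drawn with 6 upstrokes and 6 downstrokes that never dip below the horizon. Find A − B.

58654

The non-crossing partitions of [11] form a lattice of size C_11. So A = C_11 = 58786.
A Dyck path with 6 up-steps and 6 down-steps has semilength 6, so there are C_6 of them. So B = C_6 = 132.
A − B = 58786 − 132 = 58654.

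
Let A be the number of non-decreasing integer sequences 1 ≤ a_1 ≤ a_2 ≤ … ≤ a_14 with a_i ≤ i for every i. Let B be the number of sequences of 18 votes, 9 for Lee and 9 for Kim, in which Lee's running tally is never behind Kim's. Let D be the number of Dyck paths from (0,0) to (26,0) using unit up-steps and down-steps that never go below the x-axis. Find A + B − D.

1936402

Weakly increasing sequences with a_i ≤ i biject with Dyck paths of semilength 14, so there are C_14. So A = C_14 = 2674440.
Ballot sequences with n votes each where one side never trails are Dyck words, counted by C_n; here n = 9. So B = C_9 = 4862.
A Dyck path with 13 up-steps and 13 down-steps has semilength 13, so there are C_13 of them. So D = C_13 = 742900.
A + B − D = 2674440 + 4862 − 742900 = 1936402.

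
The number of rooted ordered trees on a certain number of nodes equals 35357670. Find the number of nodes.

17

Rooted ordered trees on m nodes are counted by C_{m−1}; 35357670 = C_16.
So the index is 16, and the number of nodes is 16 + 1 = 17.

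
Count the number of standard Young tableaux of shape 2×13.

Standard Young tableaux of shape 2×n are counted by C_n; here n = 13.
C_13 = C(26,13)/14 = 10400600/14 = 742900.

742900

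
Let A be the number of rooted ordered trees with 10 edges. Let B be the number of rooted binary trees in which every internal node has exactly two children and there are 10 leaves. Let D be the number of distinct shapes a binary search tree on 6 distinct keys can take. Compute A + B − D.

A rooted plane tree with 10 edges has 11 nodes, and the count is C_10. So A = C_10 = 16796.
A full binary tree with L leaves has L−1 internal nodes and is counted by C_{L−1}; L = 10 gives C_9. So B = C_9 = 4862.
There are C_n binary search tree shapes on n keys; with n = 6 that is C_6. So D = C_6 = 132.
A + B − D = 16796 + 4862 − 132 = 21526.

21526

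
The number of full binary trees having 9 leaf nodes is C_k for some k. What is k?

8

A full binary tree with L leaves has L−1 internal nodes and is counted by C_{L−1}; L = 9 gives C_8.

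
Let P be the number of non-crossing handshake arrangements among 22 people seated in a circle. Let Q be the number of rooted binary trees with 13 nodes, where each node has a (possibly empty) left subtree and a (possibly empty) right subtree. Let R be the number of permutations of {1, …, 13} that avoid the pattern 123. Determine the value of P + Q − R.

With 22 = 2·11 people, non-crossing handshake pairings are non-crossing perfect matchings on a circle, counted by C_11. So P = C_11 = 58786.
There are C_n binary search tree shapes on n keys; with n = 13 that is C_13. So Q = C_13 = 742900.
For any fixed pattern of length 3, the pattern-avoiding permutations of [13] number C_13. So R = C_13 = 742900.
P + Q − R = 58786 + 742900 − 742900 = 58786.

58786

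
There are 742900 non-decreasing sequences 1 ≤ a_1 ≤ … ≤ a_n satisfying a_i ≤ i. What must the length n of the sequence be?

Such sub-staircase sequences of length n are counted by C_n. The Catalan number equal to 742900 is C_13.

13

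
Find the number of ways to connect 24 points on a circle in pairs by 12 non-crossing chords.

Non-crossing perfect matchings of 2n points on a circle are counted by C_n; with 24 points, n = 12.
C_12 = 208012.

208012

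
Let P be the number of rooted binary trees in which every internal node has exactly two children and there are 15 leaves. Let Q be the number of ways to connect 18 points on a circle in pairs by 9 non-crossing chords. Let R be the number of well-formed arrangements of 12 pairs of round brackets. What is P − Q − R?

A full binary tree with L leaves has L−1 internal nodes and is counted by C_{L−1}; L = 15 gives C_14. So P = C_14 = 2674440.
Non-crossing perfect matchings of 2n points on a circle are counted by C_n; with 18 points, n = 9. So Q = C_9 = 4862.
Balanced strings of n pairs of brackets are counted by C_n; here n = 12. So R = C_12 = 208012.
P − Q − R = 2674440 − 4862 − 208012 = 2461566.

2461566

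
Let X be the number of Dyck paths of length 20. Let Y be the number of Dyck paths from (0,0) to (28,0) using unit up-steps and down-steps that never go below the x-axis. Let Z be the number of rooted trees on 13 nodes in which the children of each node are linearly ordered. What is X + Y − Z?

A Dyck path with 10 up-steps and 10 down-steps has semilength 10, so there are C_10 of them. So X = C_10 = 16796.
A Dyck path with 14 up-steps and 14 down-steps has semilength 14, so there are C_14 of them. So Y = C_14 = 2674440.
A rooted plane tree on 13 nodes has 12 edges, and such trees are counted by C_12. So Z = C_12 = 208012.
X + Y − Z = 16796 + 2674440 − 208012 = 2483224.

2483224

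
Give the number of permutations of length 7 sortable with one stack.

429

Stack-sortable permutations are exactly the 231-avoiding ones, counted by C_n; here n = 7.
C_7 = 429.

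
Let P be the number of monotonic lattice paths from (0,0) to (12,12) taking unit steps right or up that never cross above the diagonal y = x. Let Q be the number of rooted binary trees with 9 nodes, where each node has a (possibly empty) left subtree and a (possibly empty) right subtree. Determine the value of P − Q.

Sub-diagonal monotone paths from (0,0) to (12,12) biject with Dyck paths of semilength 12, giving C_12. So P = C_12 = 208012.
Rooted binary trees with 9 nodes (each child slot possibly empty) number C_9. So Q = C_9 = 4862.
P − Q = 208012 − 4862 = 203150.

203150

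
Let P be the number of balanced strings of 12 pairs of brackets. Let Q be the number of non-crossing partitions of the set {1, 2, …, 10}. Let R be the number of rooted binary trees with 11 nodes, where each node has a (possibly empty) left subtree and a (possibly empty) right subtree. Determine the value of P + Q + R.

A balanced arrangement of 12 bracket pairs is a Dyck word of semilength 12, so the count is C_12. So P = C_12 = 208012.
Non-crossing partitions of an n-element set are counted by C_n; here n = 10. So Q = C_10 = 16796.
There are C_n binary search tree shapes on n keys; with n = 11 that is C_11. So R = C_11 = 58786.
P + Q + R = 208012 + 16796 + 58786 = 283594.

283594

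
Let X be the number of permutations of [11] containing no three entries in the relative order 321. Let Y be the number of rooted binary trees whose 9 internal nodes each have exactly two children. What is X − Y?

53924

Permutations of [n] avoiding any single length-3 pattern are counted by C_n; here n = 11. So X = C_11 = 58786.
Full binary trees with n internal nodes are counted by C_n; here n = 9. So Y = C_9 = 4862.
X − Y = 58786 − 4862 = 53924.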